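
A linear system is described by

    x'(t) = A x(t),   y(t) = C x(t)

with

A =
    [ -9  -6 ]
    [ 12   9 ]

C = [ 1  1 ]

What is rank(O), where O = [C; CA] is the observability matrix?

1

CA = [[3, 3]]
Observability matrix O = [C; CA] = [[1, 1], [3, 3]]
Every row of O is a scalar multiple of row 1 = [1, 1] (multipliers 1, 3), so the rows span a one-dimensional space.
O ≠ 0, hence rank(O) = 1.
rank(O) = 1 < n = 2, so the pair (A, C) is not completely observable.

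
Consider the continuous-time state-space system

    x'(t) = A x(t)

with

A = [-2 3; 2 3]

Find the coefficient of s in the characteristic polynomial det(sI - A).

-1

For a 2×2 matrix, det(sI - A) = s^2 - (tr A)s + det A.
tr A = 1, det A = -12.
So p(s) = s^2 - s - 12.
The coefficient of s is -1.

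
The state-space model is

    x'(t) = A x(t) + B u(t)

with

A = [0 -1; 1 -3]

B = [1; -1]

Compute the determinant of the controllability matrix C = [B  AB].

AB = [[1], [4]]
Controllability matrix C = [B  AB] = [[1, 1], [-1, 4]]
det(C) = 1·4 - 1·(-1) = 4 - (-1) = 5
Since det(C) ≠ 0, rank(C) = 2 and the system is completely controllable.

5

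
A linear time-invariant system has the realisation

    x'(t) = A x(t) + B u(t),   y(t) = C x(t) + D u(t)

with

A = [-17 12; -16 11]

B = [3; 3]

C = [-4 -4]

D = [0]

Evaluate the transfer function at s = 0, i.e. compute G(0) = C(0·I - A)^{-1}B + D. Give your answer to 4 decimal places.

-4.8000

G(0) = C(-A)^{-1}B + D = -C A^{-1} B + D.
det A = 5, so A^{-1} = (1/5)·adj(A) = [[11/5, -12/5], [16/5, -17/5]]
A^{-1} B = [-3/5, -3/5]^T
C A^{-1} B = 24/5
G(0) = D - C A^{-1} B = 0 - (24/5) = -24/5 ≈ -4.8000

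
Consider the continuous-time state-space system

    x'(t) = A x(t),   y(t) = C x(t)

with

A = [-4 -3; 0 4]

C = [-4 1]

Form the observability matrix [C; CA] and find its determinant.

-80

CA = [[16, 16]]
Observability matrix O = [C; CA] = [[-4, 1], [16, 16]]
det(O) = (-4)·16 - 1·16 = -64 - 16 = -80
Since det(O) ≠ 0, rank(O) = 2 and the system is completely observable.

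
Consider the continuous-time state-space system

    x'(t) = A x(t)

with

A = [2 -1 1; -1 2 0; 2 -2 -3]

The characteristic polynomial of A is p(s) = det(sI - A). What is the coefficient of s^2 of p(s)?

-1

Expand det(sI - A) for the 3×3 matrix.
p(s) = s^3 - s^2 - 11s + 11.
(Check: constant term = det(-A) = (-1)^3 det A = 11; coefficient of s^2 = -tr A = -1.)
The coefficient of s^2 is -1.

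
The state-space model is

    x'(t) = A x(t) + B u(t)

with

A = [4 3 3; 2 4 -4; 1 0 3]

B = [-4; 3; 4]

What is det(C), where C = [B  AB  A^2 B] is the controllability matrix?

-2107

AB = [[5], [-12], [8]]
A^2B = [[8], [-70], [29]]
Controllability matrix C = [B  AB  A^2B] = [[-4, 5, 8], [3, -12, -70], [4, 8, 29]]
Expanding along the first row, det(C) = (-4)·((-12)·29 - (-70)·8) - 5·(3·29 - (-70)·4) + 8·(3·8 - (-12)·4) = (-4)·212 - 5·367 + 8·72 = -2107
Since det(C) ≠ 0, rank(C) = 3 and the system is completely controllable.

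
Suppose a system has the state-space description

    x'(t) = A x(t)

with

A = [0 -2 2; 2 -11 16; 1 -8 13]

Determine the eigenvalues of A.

det(sI - A) = s^3 - (tr A)s^2 + (M11 + M22 + M33)s - det A, where Mii is the 2×2 principal minor of A obtained by deleting row i and column i.
tr A = 0 + (-11) + 13 = 2; M11 = (-11)·13 - 16·(-8) = -143 - (-128) = -15; M22 = 0·13 - 2·1 = 0 - 2 = -2; M33 = 0·(-11) - (-2)·2 = 0 - (-4) = 4; sum of minors = -13.
det A = 0·((-11)·13 - 16·(-8)) - (-2)·(2·13 - 16·1) + 2·(2·(-8) - (-11)·1) = 0·(-15) - (-2)·10 + 2·(-5) = 10.
So p(s) = det(sI - A) = s^3 - 2s^2 - 13s - 10.
Rational-root test: any integer root divides -10. Testing small divisors, s = -1 works: p(-1) = -1 + (-2) + 13 + (-10) = 0, so (s + 1) is a factor.
Dividing, p(s) = (s + 1)(s^2 - 3s - 10).
Factor s^2 - 3s - 10: two numbers with sum 3 and product -10 are 5 and -2, so s^2 - 3s - 10 = (s - 5)(s + 2).
Hence p(s) = (s - 5) (s + 1) (s + 2), with roots -2, -1, 5.
At least one eigenvalue has non-negative real part, so the system is not asymptotically stable.

-2, -1, 5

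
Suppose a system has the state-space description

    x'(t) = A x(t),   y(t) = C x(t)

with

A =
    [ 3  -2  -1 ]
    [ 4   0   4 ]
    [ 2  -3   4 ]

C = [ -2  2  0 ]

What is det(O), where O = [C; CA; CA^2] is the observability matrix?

-488

CA = [[2, 4, 10]]
CA^2 = [[42, -34, 54]]
Observability matrix O = [C; CA; CA^2] = [[-2, 2, 0], [2, 4, 10], [42, -34, 54]]
Expanding along the first row, det(O) = (-2)·(4·54 - 10·(-34)) - 2·(2·54 - 10·42) + 0·(2·(-34) - 4·42) = (-2)·556 - 2·(-312) + 0·(-236) = -488
Since det(O) ≠ 0, rank(O) = 3 and the system is completely observable.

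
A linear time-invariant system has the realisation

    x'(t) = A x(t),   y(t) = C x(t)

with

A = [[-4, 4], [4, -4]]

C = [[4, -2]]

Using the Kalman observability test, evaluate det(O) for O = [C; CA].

48

CA = [[-24, 24]]
Observability matrix O = [C; CA] = [[4, -2], [-24, 24]]
det(O) = 4·24 - (-2)·(-24) = 96 - 48 = 48
Since det(O) ≠ 0, rank(O) = 2 and the system is completely observable.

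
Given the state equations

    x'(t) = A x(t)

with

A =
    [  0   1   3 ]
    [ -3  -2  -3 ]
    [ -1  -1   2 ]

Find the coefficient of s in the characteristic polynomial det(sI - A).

Expand det(sI - A) for the 3×3 matrix.
p(s) = s^3 - s - 12.
(Check: constant term = det(-A) = (-1)^3 det A = -12; coefficient of s^2 = -tr A = 0.)
The coefficient of s is -1.

-1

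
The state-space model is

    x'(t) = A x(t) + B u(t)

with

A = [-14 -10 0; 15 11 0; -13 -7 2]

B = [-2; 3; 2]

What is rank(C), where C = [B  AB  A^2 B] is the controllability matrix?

2

AB = [[-2], [3], [9]]
A^2B = [[-2], [3], [23]]
Controllability matrix C = [B  AB  A^2B] = [[-2, -2, -2], [3, 3, 3], [2, 9, 23]]
The rows r1, r2, r3 of C are linearly dependent: 3·r1 + 2·r2 = 0 (check each entry), so rank(C) ≤ 2.
The 2×2 minor from rows 1, 3, columns 1, 2 is (-2)·9 - (-2)·2 = -18 - (-4) = -14 ≠ 0, so rank(C) = 2.
rank(C) = 2 < n = 3, so the pair (A, B) is not completely controllable.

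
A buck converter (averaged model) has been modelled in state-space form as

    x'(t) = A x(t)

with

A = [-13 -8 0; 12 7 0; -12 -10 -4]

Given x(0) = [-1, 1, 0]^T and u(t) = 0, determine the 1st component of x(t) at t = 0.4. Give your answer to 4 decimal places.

-0.1353

det(sI - A) = s^3 - (tr A)s^2 + (M11 + M22 + M33)s - det A, where Mii is the 2×2 principal minor of A obtained by deleting row i and column i.
tr A = (-13) + 7 + (-4) = -10; M11 = 7·(-4) - 0·(-10) = -28 - 0 = -28; M22 = (-13)·(-4) - 0·(-12) = 52 - 0 = 52; M33 = (-13)·7 - (-8)·12 = -91 - (-96) = 5; sum of minors = 29.
det A = (-13)·(7·(-4) - 0·(-10)) - (-8)·(12·(-4) - 0·(-12)) + 0·(12·(-10) - 7·(-12)) = (-13)·(-28) - (-8)·(-48) + 0·(-36) = -20.
So p(s) = det(sI - A) = s^3 + 10s^2 + 29s + 20.
Rational-root test: any integer root divides 20. Testing small divisors, s = -1 works: p(-1) = -1 + 10 + (-29) + 20 = 0, so (s + 1) is a factor.
Dividing, p(s) = (s + 1)(s^2 + 9s + 20).
Factor s^2 + 9s + 20: two numbers with sum -9 and product 20 are -4 and -5, so s^2 + 9s + 20 = (s + 4)(s + 5).
Hence p(s) = (s + 1) (s + 4) (s + 5), with roots -5, -4, -1.
The eigenvalues -5, -4, -1 are distinct and real, so A is diagonalisable and x(t) = e^{At} x(0) = V diag(e^{λ_i t}) V^{-1} x(0), where the columns of V are the eigenvectors.
λ = -5: A - (-5)I = [[-8, -8, 0], [12, 12, 0], [-12, -10, 1]]. v must be orthogonal to every row; (row 1) × (row 3) = [-8, 8, -16], so take v_1 = [1, -1, 2]^T.
λ = -4: A - (-4)I = [[-9, -8, 0], [12, 11, 0], [-12, -10, 0]]. v must be orthogonal to every row; (row 1) × (row 2) = [0, 0, -3], so take v_2 = [0, 0, -1]^T.
λ = -1: A - (-1)I = [[-12, -8, 0], [12, 8, 0], [-12, -10, -3]]. v must be orthogonal to every row; (row 1) × (row 3) = [24, -36, 24], so take v_3 = [-2, 3, -2]^T.
V = [v_1 v_2 v_3] = [[1, 0, -2], [-1, 0, 3], [2, -1, -2]] has det V = 1, so V^{-1} = adj(V)/det V = [[3, 2, 0], [4, 2, -1], [1, 1, 0]].
Modal coordinates z(0) = V^{-1} x(0): 3·(-1) + 2·1 + 0·0 = -1; 4·(-1) + 2·1 + (-1)·0 = -2; 1·(-1) + 1·1 + 0·0 = 0; so z(0) = [-1, -2, 0]^T.
x_1(t) = Σ_i (v_i)_1 · z_i(0) · e^{λ_i t} (row 1 of V times the modal terms).
x_1(0.4) = 1·(-1)·e^{-5·0.4} + 0·(-2)·e^{-4·0.4} + (-2)·0·e^{-1·0.4} = (-1)·0.135335 + 0·0.201897 + 0·0.670320 = -0.1353.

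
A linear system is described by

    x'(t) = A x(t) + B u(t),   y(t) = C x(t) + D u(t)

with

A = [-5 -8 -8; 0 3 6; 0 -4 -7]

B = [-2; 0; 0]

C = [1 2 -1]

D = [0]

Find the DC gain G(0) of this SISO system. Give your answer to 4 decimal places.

G(0) = C(-A)^{-1}B + D = -C A^{-1} B + D.
det A = -15, so A^{-1} = (1/-15)·adj(A) = [[-1/5, 8/5, 8/5], [0, -7/3, -2], [0, 4/3, 1]]
A^{-1} B = [2/5, 0, 0]^T
C A^{-1} B = 2/5
G(0) = D - C A^{-1} B = 0 - (2/5) = -2/5 ≈ -0.4000

-0.4000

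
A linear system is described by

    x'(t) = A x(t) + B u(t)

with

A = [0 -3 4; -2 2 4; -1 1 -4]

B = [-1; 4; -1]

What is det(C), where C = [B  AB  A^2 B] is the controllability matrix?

AB = [[-16], [6], [9]]
A^2B = [[18], [80], [-14]]
Controllability matrix C = [B  AB  A^2B] = [[-1, -16, 18], [4, 6, 80], [-1, 9, -14]]
Expanding along the first row, det(C) = (-1)·(6·(-14) - 80·9) - (-16)·(4·(-14) - 80·(-1)) + 18·(4·9 - 6·(-1)) = (-1)·(-804) - (-16)·24 + 18·42 = 1944
Since det(C) ≠ 0, rank(C) = 3 and the system is completely controllable.

1944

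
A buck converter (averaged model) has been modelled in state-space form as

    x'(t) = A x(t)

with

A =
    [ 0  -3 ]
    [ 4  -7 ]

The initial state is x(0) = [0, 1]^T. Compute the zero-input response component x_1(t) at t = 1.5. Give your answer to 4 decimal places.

det(sI - A) = s^2 - (tr A)s + det A, with tr A = 0 + (-7) = -7 and det A = 0·(-7) - (-3)·4 = 0 - (-12) = 12.
So p(s) = det(sI - A) = s^2 + 7s + 12.
Factor s^2 + 7s + 12: two numbers with sum -7 and product 12 are -3 and -4, so s^2 + 7s + 12 = (s + 3)(s + 4).
Hence p(s) = (s + 3) (s + 4), with roots -4, -3.
The eigenvalues -4, -3 are distinct and real, so A is diagonalisable and x(t) = e^{At} x(0) = V diag(e^{λ_i t}) V^{-1} x(0), where the columns of V are the eigenvectors.
λ = -4: A - (-4)I = [[4, -3], [4, -3]]. Row 1 gives 4·v1 + (-3)·v2 = 0, so take v_1 = [-3, -4]^T.
λ = -3: A - (-3)I = [[3, -3], [4, -4]]. Row 1 gives 3·v1 + (-3)·v2 = 0, so take v_2 = [-1, -1]^T.
V = [v_1 v_2] = [[-3, -1], [-4, -1]] has det V = -1, so V^{-1} = adj(V)/det V = [[1, -1], [-4, 3]].
Modal coordinates z(0) = V^{-1} x(0): 1·0 + (-1)·1 = -1; (-4)·0 + 3·1 = 3; so z(0) = [-1, 3]^T.
x_1(t) = Σ_i (v_i)_1 · z_i(0) · e^{λ_i t} (row 1 of V times the modal terms).
x_1(1.5) = (-3)·(-1)·e^{-4·1.5} + (-1)·3·e^{-3·1.5} = 3·0.002479 + (-3)·0.011109 = -0.0259.

-0.0259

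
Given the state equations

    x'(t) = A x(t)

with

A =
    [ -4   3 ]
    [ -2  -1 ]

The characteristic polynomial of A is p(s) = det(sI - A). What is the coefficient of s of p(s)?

For a 2×2 matrix, det(sI - A) = s^2 - (tr A)s + det A.
tr A = -5, det A = 10.
So p(s) = s^2 + 5s + 10.
The coefficient of s is 5.

5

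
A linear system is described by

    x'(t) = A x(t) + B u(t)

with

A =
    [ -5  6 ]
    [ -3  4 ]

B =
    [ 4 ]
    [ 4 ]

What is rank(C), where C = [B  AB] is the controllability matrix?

AB = [[4], [4]]
Controllability matrix C = [B  AB] = [[4, 4], [4, 4]]
Every column of C is a scalar multiple of column 1 = [4, 4] (multipliers 1, 1), so the columns span a one-dimensional space.
C ≠ 0, hence rank(C) = 1.
rank(C) = 1 < n = 2, so the pair (A, B) is not completely controllable.

1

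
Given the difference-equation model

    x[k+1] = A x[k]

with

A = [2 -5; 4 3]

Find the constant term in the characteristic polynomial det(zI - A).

26

For a 2×2 matrix, det(zI - A) = z^2 - (tr A)z + det A.
tr A = 5, det A = 26.
So p(z) = z^2 - 5z + 26.
The constant term is 26.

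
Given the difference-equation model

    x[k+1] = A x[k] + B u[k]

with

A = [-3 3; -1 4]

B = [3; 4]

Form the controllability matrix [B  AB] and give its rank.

2

AB = [[3], [13]]
Controllability matrix C = [B  AB] = [[3, 3], [4, 13]]
det(C) = 3·13 - 3·4 = 39 - 12 = 27 ≠ 0, so rank(C) = 2.
rank(C) = 2 = n, so the pair (A, B) is completely controllable.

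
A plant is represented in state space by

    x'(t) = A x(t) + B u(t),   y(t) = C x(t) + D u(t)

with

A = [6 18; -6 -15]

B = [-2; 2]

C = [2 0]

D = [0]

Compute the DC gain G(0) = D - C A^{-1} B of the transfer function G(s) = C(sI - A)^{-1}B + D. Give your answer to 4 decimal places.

G(0) = C(-A)^{-1}B + D = -C A^{-1} B + D.
det A = 18, so A^{-1} = (1/18)·adj(A) = [[-5/6, -1], [1/3, 1/3]]
A^{-1} B = [-1/3, 0]^T
C A^{-1} B = -2/3
G(0) = D - C A^{-1} B = 0 - (-2/3) = 2/3 ≈ 0.6667

0.6667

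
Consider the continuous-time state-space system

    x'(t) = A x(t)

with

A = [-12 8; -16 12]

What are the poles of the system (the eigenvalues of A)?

-4, 4

det(sI - A) = s^2 - (tr A)s + det A, with tr A = (-12) + 12 = 0 and det A = (-12)·12 - 8·(-16) = -144 - (-128) = -16.
So p(s) = det(sI - A) = s^2 - 16.
Factor s^2 - 16: two numbers with sum 0 and product -16 are 4 and -4, so s^2 - 16 = (s - 4)(s + 4).
Hence p(s) = (s - 4) (s + 4), with roots -4, 4.
At least one eigenvalue has non-negative real part, so the system is not asymptotically stable.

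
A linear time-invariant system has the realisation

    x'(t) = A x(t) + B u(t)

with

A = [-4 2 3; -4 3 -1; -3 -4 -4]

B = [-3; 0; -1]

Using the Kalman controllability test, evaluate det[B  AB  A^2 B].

AB = [[9], [13], [13]]
A^2B = [[29], [-10], [-131]]
Controllability matrix C = [B  AB  A^2B] = [[-3, 9, 29], [0, 13, -10], [-1, 13, -131]]
Expanding along the first row, det(C) = (-3)·(13·(-131) - (-10)·13) - 9·(0·(-131) - (-10)·(-1)) + 29·(0·13 - 13·(-1)) = (-3)·(-1573) - 9·(-10) + 29·13 = 5186
Since det(C) ≠ 0, rank(C) = 3 and the system is completely controllable.

5186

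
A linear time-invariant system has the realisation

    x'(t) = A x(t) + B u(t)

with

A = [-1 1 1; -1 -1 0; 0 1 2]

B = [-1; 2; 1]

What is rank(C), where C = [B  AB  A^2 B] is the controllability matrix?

3

AB = [[4], [-1], [4]]
A^2B = [[-1], [-3], [7]]
Controllability matrix C = [B  AB  A^2B] = [[-1, 4, -1], [2, -1, -3], [1, 4, 7]]
det(C) = (-1)·((-1)·7 - (-3)·4) - 4·(2·7 - (-3)·1) + (-1)·(2·4 - (-1)·1) = (-1)·5 - 4·17 + (-1)·9 = -82 ≠ 0, so rank(C) = 3.
rank(C) = 3 = n, so the pair (A, B) is completely controllable.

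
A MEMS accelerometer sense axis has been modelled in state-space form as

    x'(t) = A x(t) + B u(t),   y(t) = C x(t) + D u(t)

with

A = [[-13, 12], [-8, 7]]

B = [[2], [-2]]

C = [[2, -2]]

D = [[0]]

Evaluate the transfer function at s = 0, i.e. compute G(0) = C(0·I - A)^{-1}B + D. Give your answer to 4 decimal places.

1.6000

G(0) = C(-A)^{-1}B + D = -C A^{-1} B + D.
det A = 5, so A^{-1} = (1/5)·adj(A) = [[7/5, -12/5], [8/5, -13/5]]
A^{-1} B = [38/5, 42/5]^T
C A^{-1} B = -8/5
G(0) = D - C A^{-1} B = 0 - (-8/5) = 8/5 ≈ 1.6000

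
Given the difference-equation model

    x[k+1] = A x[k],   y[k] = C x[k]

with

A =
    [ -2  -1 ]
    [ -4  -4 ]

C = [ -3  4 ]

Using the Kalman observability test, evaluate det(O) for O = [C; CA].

CA = [[-10, -13]]
Observability matrix O = [C; CA] = [[-3, 4], [-10, -13]]
det(O) = (-3)·(-13) - 4·(-10) = 39 - (-40) = 79
Since det(O) ≠ 0, rank(O) = 2 and the system is completely observable.

79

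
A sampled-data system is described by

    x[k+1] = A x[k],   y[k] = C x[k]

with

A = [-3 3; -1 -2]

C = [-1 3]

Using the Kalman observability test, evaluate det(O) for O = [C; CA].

CA = [[0, -9]]
Observability matrix O = [C; CA] = [[-1, 3], [0, -9]]
det(O) = (-1)·(-9) - 3·0 = 9 - 0 = 9
Since det(O) ≠ 0, rank(O) = 2 and the system is completely observable.

9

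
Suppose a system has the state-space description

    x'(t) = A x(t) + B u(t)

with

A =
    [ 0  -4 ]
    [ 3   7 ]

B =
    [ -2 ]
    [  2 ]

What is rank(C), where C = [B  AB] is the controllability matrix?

AB = [[-8], [8]]
Controllability matrix C = [B  AB] = [[-2, -8], [2, 8]]
Every column of C is a scalar multiple of column 1 = [-2, 2] (multipliers 1, 4), so the columns span a one-dimensional space.
C ≠ 0, hence rank(C) = 1.
rank(C) = 1 < n = 2, so the pair (A, B) is not completely controllable.

1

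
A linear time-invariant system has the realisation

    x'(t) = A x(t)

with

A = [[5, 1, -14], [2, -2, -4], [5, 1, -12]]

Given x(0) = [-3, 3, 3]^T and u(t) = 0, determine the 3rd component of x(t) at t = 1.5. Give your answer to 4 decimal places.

-0.5737

det(sI - A) = s^3 - (tr A)s^2 + (M11 + M22 + M33)s - det A, where Mii is the 2×2 principal minor of A obtained by deleting row i and column i.
tr A = 5 + (-2) + (-12) = -9; M11 = (-2)·(-12) - (-4)·1 = 24 - (-4) = 28; M22 = 5·(-12) - (-14)·5 = -60 - (-70) = 10; M33 = 5·(-2) - 1·2 = -10 - 2 = -12; sum of minors = 26.
det A = 5·((-2)·(-12) - (-4)·1) - 1·(2·(-12) - (-4)·5) + (-14)·(2·1 - (-2)·5) = 5·28 - 1·(-4) + (-14)·12 = -24.
So p(s) = det(sI - A) = s^3 + 9s^2 + 26s + 24.
Rational-root test: any integer root divides 24. Testing small divisors, s = -2 works: p(-2) = -8 + 36 + (-52) + 24 = 0, so (s + 2) is a factor.
Dividing, p(s) = (s + 2)(s^2 + 7s + 12).
Factor s^2 + 7s + 12: two numbers with sum -7 and product 12 are -3 and -4, so s^2 + 7s + 12 = (s + 3)(s + 4).
Hence p(s) = (s + 2) (s + 3) (s + 4), with roots -4, -3, -2.
The eigenvalues -4, -3, -2 are distinct and real, so A is diagonalisable and x(t) = e^{At} x(0) = V diag(e^{λ_i t}) V^{-1} x(0), where the columns of V are the eigenvectors.
λ = -4: A - (-4)I = [[9, 1, -14], [2, 2, -4], [5, 1, -8]]. v must be orthogonal to every row; (row 1) × (row 2) = [24, 8, 16], so take v_1 = [3, 1, 2]^T.
λ = -3: A - (-3)I = [[8, 1, -14], [2, 1, -4], [5, 1, -9]]. v must be orthogonal to every row; (row 1) × (row 2) = [10, 4, 6], so take v_2 = [5, 2, 3]^T.
λ = -2: A - (-2)I = [[7, 1, -14], [2, 0, -4], [5, 1, -10]]. v must be orthogonal to every row; (row 1) × (row 2) = [-4, 0, -2], so take v_3 = [-2, 0, -1]^T.
V = [v_1 v_2 v_3] = [[3, 5, -2], [1, 2, 0], [2, 3, -1]] has det V = 1, so V^{-1} = adj(V)/det V = [[-2, -1, 4], [1, 1, -2], [-1, 1, 1]].
Modal coordinates z(0) = V^{-1} x(0): (-2)·(-3) + (-1)·3 + 4·3 = 15; 1·(-3) + 1·3 + (-2)·3 = -6; (-1)·(-3) + 1·3 + 1·3 = 9; so z(0) = [15, -6, 9]^T.
x_3(t) = Σ_i (v_i)_3 · z_i(0) · e^{λ_i t} (row 3 of V times the modal terms).
x_3(1.5) = 2·15·e^{-4·1.5} + 3·(-6)·e^{-3·1.5} + (-1)·9·e^{-2·1.5} = 30·0.002479 + (-18)·0.011109 + (-9)·0.049787 = -0.5737.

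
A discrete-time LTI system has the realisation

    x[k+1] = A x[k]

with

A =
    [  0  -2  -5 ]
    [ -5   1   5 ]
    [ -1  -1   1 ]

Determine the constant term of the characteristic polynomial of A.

Expand det(zI - A) for the 3×3 matrix.
p(z) = z^3 - 2z^2 - 9z + 30.
(Check: constant term = det(-A) = (-1)^3 det A = 30; coefficient of z^2 = -tr A = -2.)
The constant term is 30.

30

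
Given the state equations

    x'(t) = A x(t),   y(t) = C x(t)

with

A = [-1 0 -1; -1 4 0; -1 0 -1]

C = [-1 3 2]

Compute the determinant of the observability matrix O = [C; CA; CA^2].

-243

CA = [[-4, 12, -1]]
CA^2 = [[-7, 48, 5]]
Observability matrix O = [C; CA; CA^2] = [[-1, 3, 2], [-4, 12, -1], [-7, 48, 5]]
Expanding along the first row, det(O) = (-1)·(12·5 - (-1)·48) - 3·((-4)·5 - (-1)·(-7)) + 2·((-4)·48 - 12·(-7)) = (-1)·108 - 3·(-27) + 2·(-108) = -243
Since det(O) ≠ 0, rank(O) = 3 and the system is completely observable.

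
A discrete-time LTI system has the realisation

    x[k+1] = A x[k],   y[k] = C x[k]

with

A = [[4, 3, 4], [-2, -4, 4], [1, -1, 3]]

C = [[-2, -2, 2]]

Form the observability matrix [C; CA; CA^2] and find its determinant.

-304

CA = [[-2, 0, -10]]
CA^2 = [[-18, 4, -38]]
Observability matrix O = [C; CA; CA^2] = [[-2, -2, 2], [-2, 0, -10], [-18, 4, -38]]
Expanding along the first row, det(O) = (-2)·(0·(-38) - (-10)·4) - (-2)·((-2)·(-38) - (-10)·(-18)) + 2·((-2)·4 - 0·(-18)) = (-2)·40 - (-2)·(-104) + 2·(-8) = -304
Since det(O) ≠ 0, rank(O) = 3 and the system is completely observable.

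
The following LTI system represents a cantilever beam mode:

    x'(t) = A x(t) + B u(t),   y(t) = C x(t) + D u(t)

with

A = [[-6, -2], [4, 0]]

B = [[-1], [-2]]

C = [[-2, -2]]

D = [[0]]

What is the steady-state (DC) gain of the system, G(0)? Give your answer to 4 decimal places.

G(0) = C(-A)^{-1}B + D = -C A^{-1} B + D.
det A = 8, so A^{-1} = (1/8)·adj(A) = [[0, 1/4], [-1/2, -3/4]]
A^{-1} B = [-1/2, 2]^T
C A^{-1} B = -3
G(0) = D - C A^{-1} B = 0 - (-3) = 3

3.0000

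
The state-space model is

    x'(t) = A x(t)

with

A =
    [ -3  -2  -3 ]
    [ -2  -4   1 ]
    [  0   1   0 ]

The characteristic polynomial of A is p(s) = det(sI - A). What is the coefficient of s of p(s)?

7

Expand det(sI - A) for the 3×3 matrix.
p(s) = s^3 + 7s^2 + 7s - 9.
(Check: constant term = det(-A) = (-1)^3 det A = -9; coefficient of s^2 = -tr A = 7.)
The coefficient of s is 7.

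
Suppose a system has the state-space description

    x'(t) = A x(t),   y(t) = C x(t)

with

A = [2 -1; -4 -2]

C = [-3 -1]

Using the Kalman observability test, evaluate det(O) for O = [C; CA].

CA = [[-2, 5]]
Observability matrix O = [C; CA] = [[-3, -1], [-2, 5]]
det(O) = (-3)·5 - (-1)·(-2) = -15 - 2 = -17
Since det(O) ≠ 0, rank(O) = 2 and the system is completely observable.

-17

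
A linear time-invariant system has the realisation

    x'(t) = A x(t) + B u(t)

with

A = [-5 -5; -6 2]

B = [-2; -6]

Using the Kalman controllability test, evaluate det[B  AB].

AB = [[40], [0]]
Controllability matrix C = [B  AB] = [[-2, 40], [-6, 0]]
det(C) = (-2)·0 - 40·(-6) = 0 - (-240) = 240
Since det(C) ≠ 0, rank(C) = 2 and the system is completely controllable.

240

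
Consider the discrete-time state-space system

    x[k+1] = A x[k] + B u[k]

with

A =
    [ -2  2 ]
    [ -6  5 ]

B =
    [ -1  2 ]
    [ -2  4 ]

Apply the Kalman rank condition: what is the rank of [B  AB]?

1

AB = [[-2, 4], [-4, 8]]
Controllability matrix C = [B  AB] = [[-1, 2, -2, 4], [-2, 4, -4, 8]]
Every column of C is a scalar multiple of column 1 = [-1, -2] (multipliers 1, -2, 2, -4), so the columns span a one-dimensional space.
C ≠ 0, hence rank(C) = 1.
rank(C) = 1 < n = 2, so the pair (A, B) is not completely controllable.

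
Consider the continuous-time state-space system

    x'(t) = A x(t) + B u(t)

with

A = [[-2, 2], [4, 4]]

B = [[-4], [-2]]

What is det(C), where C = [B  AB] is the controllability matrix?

AB = [[4], [-24]]
Controllability matrix C = [B  AB] = [[-4, 4], [-2, -24]]
det(C) = (-4)·(-24) - 4·(-2) = 96 - (-8) = 104
Since det(C) ≠ 0, rank(C) = 2 and the system is completely controllable.

104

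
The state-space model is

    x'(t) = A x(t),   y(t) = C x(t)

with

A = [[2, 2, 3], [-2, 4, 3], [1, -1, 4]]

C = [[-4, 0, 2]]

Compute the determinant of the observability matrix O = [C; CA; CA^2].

-1136

CA = [[-6, -10, -4]]
CA^2 = [[4, -48, -64]]
Observability matrix O = [C; CA; CA^2] = [[-4, 0, 2], [-6, -10, -4], [4, -48, -64]]
Expanding along the first row, det(O) = (-4)·((-10)·(-64) - (-4)·(-48)) - 0·((-6)·(-64) - (-4)·4) + 2·((-6)·(-48) - (-10)·4) = (-4)·448 - 0·400 + 2·328 = -1136
Since det(O) ≠ 0, rank(O) = 3 and the system is completely observable.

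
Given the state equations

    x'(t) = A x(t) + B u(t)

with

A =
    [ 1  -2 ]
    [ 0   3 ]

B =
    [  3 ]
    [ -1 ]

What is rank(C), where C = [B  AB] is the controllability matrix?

2

AB = [[5], [-3]]
Controllability matrix C = [B  AB] = [[3, 5], [-1, -3]]
det(C) = 3·(-3) - 5·(-1) = -9 - (-5) = -4 ≠ 0, so rank(C) = 2.
rank(C) = 2 = n, so the pair (A, B) is completely controllable.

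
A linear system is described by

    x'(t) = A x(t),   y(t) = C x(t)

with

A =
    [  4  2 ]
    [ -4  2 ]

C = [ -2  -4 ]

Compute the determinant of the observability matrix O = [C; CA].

CA = [[8, -12]]
Observability matrix O = [C; CA] = [[-2, -4], [8, -12]]
det(O) = (-2)·(-12) - (-4)·8 = 24 - (-32) = 56
Since det(O) ≠ 0, rank(O) = 2 and the system is completely observable.

56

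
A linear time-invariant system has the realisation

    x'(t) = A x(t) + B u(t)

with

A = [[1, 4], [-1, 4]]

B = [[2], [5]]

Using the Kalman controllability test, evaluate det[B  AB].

-74

AB = [[22], [18]]
Controllability matrix C = [B  AB] = [[2, 22], [5, 18]]
det(C) = 2·18 - 22·5 = 36 - 110 = -74
Since det(C) ≠ 0, rank(C) = 2 and the system is completely controllable.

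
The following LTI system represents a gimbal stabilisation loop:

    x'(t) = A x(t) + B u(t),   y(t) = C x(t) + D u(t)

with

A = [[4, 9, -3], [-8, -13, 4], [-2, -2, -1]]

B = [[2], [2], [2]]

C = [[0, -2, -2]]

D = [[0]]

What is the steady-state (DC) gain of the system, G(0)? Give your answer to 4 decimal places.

G(0) = C(-A)^{-1}B + D = -C A^{-1} B + D.
det A = -30, so A^{-1} = (1/-30)·adj(A) = [[-7/10, -1/2, 1/10], [8/15, 1/3, -4/15], [1/3, 1/3, -2/3]]
A^{-1} B = [-11/5, 6/5, 0]^T
C A^{-1} B = -12/5
G(0) = D - C A^{-1} B = 0 - (-12/5) = 12/5 ≈ 2.4000

2.4000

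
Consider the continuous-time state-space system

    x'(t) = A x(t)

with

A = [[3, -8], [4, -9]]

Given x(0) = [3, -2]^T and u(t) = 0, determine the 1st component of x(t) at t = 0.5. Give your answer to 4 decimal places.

5.4907

det(sI - A) = s^2 - (tr A)s + det A, with tr A = 3 + (-9) = -6 and det A = 3·(-9) - (-8)·4 = -27 - (-32) = 5.
So p(s) = det(sI - A) = s^2 + 6s + 5.
Factor s^2 + 6s + 5: two numbers with sum -6 and product 5 are -1 and -5, so s^2 + 6s + 5 = (s + 1)(s + 5).
Hence p(s) = (s + 1) (s + 5), with roots -5, -1.
The eigenvalues -5, -1 are distinct and real, so A is diagonalisable and x(t) = e^{At} x(0) = V diag(e^{λ_i t}) V^{-1} x(0), where the columns of V are the eigenvectors.
λ = -5: A - (-5)I = [[8, -8], [4, -4]]. Row 1 gives 8·v1 + (-8)·v2 = 0, so take v_1 = [1, 1]^T.
λ = -1: A - (-1)I = [[4, -8], [4, -8]]. Row 1 gives 4·v1 + (-8)·v2 = 0, so take v_2 = [2, 1]^T.
V = [v_1 v_2] = [[1, 2], [1, 1]] has det V = -1, so V^{-1} = adj(V)/det V = [[-1, 2], [1, -1]].
Modal coordinates z(0) = V^{-1} x(0): (-1)·3 + 2·(-2) = -7; 1·3 + (-1)·(-2) = 5; so z(0) = [-7, 5]^T.
x_1(t) = Σ_i (v_i)_1 · z_i(0) · e^{λ_i t} (row 1 of V times the modal terms).
x_1(0.5) = 1·(-7)·e^{-5·0.5} + 2·5·e^{-1·0.5} = (-7)·0.082085 + 10·0.606531 = 5.4907.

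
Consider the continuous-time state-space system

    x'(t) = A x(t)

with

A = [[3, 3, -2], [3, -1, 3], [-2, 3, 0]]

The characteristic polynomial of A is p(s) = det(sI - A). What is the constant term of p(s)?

Expand det(sI - A) for the 3×3 matrix.
p(s) = s^3 - 2s^2 - 25s + 59.
(Check: constant term = det(-A) = (-1)^3 det A = 59; coefficient of s^2 = -tr A = -2.)
The constant term is 59.

59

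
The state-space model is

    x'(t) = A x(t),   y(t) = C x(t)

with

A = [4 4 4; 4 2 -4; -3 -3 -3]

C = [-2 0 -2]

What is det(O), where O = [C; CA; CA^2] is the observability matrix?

CA = [[-2, -2, -2]]
CA^2 = [[-10, -6, 6]]
Observability matrix O = [C; CA; CA^2] = [[-2, 0, -2], [-2, -2, -2], [-10, -6, 6]]
Expanding along the first row, det(O) = (-2)·((-2)·6 - (-2)·(-6)) - 0·((-2)·6 - (-2)·(-10)) + (-2)·((-2)·(-6) - (-2)·(-10)) = (-2)·(-24) - 0·(-32) + (-2)·(-8) = 64
Since det(O) ≠ 0, rank(O) = 3 and the system is completely observable.

64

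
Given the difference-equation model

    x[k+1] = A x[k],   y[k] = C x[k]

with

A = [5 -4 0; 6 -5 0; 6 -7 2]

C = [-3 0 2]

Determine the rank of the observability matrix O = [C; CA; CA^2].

2

CA = [[-3, -2, 4]]
CA^2 = [[-3, -6, 8]]
Observability matrix O = [C; CA; CA^2] = [[-3, 0, 2], [-3, -2, 4], [-3, -6, 8]]
The columns c1, c2, c3 of O are linearly dependent: 2·c1 + 3·c2 + 3·c3 = 0 (check each entry), so rank(O) ≤ 2.
The 2×2 minor from rows 1, 2, columns 1, 2 is (-3)·(-2) - 0·(-3) = 6 - 0 = 6 ≠ 0, so rank(O) = 2.
rank(O) = 2 < n = 3, so the pair (A, C) is not completely observable.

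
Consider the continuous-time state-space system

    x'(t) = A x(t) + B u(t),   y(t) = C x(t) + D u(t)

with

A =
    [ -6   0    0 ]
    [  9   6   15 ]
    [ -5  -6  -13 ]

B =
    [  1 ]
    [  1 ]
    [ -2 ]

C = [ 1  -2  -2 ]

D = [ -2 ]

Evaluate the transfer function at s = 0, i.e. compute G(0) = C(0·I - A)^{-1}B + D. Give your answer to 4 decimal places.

-0.5000

G(0) = C(-A)^{-1}B + D = -C A^{-1} B + D.
det A = -72, so A^{-1} = (1/-72)·adj(A) = [[-1/6, 0, 0], [-7/12, -13/12, -5/4], [1/3, 1/2, 1/2]]
A^{-1} B = [-1/6, 5/6, -1/6]^T
C A^{-1} B = -3/2
G(0) = D - C A^{-1} B = -2 - (-3/2) = -1/2 ≈ -0.5000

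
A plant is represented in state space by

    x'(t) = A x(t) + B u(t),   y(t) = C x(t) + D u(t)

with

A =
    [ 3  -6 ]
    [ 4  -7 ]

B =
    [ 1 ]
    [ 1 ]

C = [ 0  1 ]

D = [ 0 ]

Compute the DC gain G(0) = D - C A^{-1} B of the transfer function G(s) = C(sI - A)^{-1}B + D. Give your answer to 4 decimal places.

G(0) = C(-A)^{-1}B + D = -C A^{-1} B + D.
det A = 3, so A^{-1} = (1/3)·adj(A) = [[-7/3, 2], [-4/3, 1]]
A^{-1} B = [-1/3, -1/3]^T
C A^{-1} B = -1/3
G(0) = D - C A^{-1} B = 0 - (-1/3) = 1/3 ≈ 0.3333

0.3333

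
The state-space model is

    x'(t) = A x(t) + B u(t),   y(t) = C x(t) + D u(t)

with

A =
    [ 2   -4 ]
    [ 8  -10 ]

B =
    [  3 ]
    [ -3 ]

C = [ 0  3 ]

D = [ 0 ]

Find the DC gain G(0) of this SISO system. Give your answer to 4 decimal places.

7.5000

G(0) = C(-A)^{-1}B + D = -C A^{-1} B + D.
det A = 12, so A^{-1} = (1/12)·adj(A) = [[-5/6, 1/3], [-2/3, 1/6]]
A^{-1} B = [-7/2, -5/2]^T
C A^{-1} B = -15/2
G(0) = D - C A^{-1} B = 0 - (-15/2) = 15/2 ≈ 7.5000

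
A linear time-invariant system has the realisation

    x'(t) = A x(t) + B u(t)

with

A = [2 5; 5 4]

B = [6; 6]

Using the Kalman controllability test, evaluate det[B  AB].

AB = [[42], [54]]
Controllability matrix C = [B  AB] = [[6, 42], [6, 54]]
det(C) = 6·54 - 42·6 = 324 - 252 = 72
Since det(C) ≠ 0, rank(C) = 2 and the system is completely controllable.

72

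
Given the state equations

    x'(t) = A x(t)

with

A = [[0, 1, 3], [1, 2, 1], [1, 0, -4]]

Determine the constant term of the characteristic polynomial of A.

1

Expand det(sI - A) for the 3×3 matrix.
p(s) = s^3 + 2s^2 - 12s + 1.
(Check: constant term = det(-A) = (-1)^3 det A = 1; coefficient of s^2 = -tr A = 2.)
The constant term is 1.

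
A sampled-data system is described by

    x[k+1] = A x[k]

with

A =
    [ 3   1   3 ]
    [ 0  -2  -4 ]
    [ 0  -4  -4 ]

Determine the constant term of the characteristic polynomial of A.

Expand det(zI - A) for the 3×3 matrix.
p(z) = z^3 + 3z^2 - 26z + 24.
(Check: constant term = det(-A) = (-1)^3 det A = 24; coefficient of z^2 = -tr A = 3.)
The constant term is 24.

24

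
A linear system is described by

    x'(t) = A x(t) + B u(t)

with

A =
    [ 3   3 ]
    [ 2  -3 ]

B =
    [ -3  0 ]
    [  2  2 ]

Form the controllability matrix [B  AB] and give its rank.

2

AB = [[-3, 6], [-12, -6]]
Controllability matrix C = [B  AB] = [[-3, 0, -3, 6], [2, 2, -12, -6]]
Take the 2×2 submatrix of C formed by columns 1, 2: [[-3, 0], [2, 2]]. Its determinant is (-3)·2 - 0·2 = -6 - 0 = -6 ≠ 0.
So rank(C) ≥ 2; since C has 2 rows, rank(C) = 2.
rank(C) = 2 = n, so the pair (A, B) is completely controllable.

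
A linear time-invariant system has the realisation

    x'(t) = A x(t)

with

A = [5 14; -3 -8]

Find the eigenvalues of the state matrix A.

det(sI - A) = s^2 - (tr A)s + det A, with tr A = 5 + (-8) = -3 and det A = 5·(-8) - 14·(-3) = -40 - (-42) = 2.
So p(s) = det(sI - A) = s^2 + 3s + 2.
Factor s^2 + 3s + 2: two numbers with sum -3 and product 2 are -1 and -2, so s^2 + 3s + 2 = (s + 1)(s + 2).
Hence p(s) = (s + 1) (s + 2), with roots -2, -1.
All eigenvalues have negative real part, so the system is asymptotically stable.

-2, -1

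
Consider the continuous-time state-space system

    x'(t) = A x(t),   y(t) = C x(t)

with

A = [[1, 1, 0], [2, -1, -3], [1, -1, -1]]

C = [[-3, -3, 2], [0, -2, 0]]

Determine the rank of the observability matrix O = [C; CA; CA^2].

CA = [[-7, -2, 7], [-4, 2, 6]]
CA^2 = [[-4, -12, -1], [6, -12, -12]]
Observability matrix O = [C; CA; CA^2] = [[-3, -3, 2], [0, -2, 0], [-7, -2, 7], [-4, 2, 6], [-4, -12, -1], [6, -12, -12]]
Take the 3×3 submatrix of O formed by rows 1, 2, 3: [[-3, -3, 2], [0, -2, 0], [-7, -2, 7]]. Its determinant is (-3)·((-2)·7 - 0·(-2)) - (-3)·(0·7 - 0·(-7)) + 2·(0·(-2) - (-2)·(-7)) = (-3)·(-14) - (-3)·0 + 2·(-14) = 14 ≠ 0.
So rank(O) ≥ 3; since O has 3 columns, rank(O) = 3.
rank(O) = 3 = n, so the pair (A, C) is completely observable.

3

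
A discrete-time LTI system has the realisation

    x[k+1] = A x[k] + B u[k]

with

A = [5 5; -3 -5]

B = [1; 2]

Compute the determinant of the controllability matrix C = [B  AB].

-43

AB = [[15], [-13]]
Controllability matrix C = [B  AB] = [[1, 15], [2, -13]]
det(C) = 1·(-13) - 15·2 = -13 - 30 = -43
Since det(C) ≠ 0, rank(C) = 2 and the system is completely controllable.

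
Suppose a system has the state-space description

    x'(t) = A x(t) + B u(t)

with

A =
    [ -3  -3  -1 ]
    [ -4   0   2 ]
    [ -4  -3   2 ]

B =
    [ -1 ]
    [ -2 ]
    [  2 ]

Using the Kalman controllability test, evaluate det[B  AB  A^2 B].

2452

AB = [[7], [8], [14]]
A^2B = [[-59], [0], [-24]]
Controllability matrix C = [B  AB  A^2B] = [[-1, 7, -59], [-2, 8, 0], [2, 14, -24]]
Expanding along the first row, det(C) = (-1)·(8·(-24) - 0·14) - 7·((-2)·(-24) - 0·2) + (-59)·((-2)·14 - 8·2) = (-1)·(-192) - 7·48 + (-59)·(-44) = 2452
Since det(C) ≠ 0, rank(C) = 3 and the system is completely controllable.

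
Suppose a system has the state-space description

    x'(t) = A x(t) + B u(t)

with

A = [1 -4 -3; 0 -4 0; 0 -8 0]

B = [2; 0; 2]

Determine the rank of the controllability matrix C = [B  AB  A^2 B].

2

AB = [[-4], [0], [0]]
A^2B = [[-4], [0], [0]]
Controllability matrix C = [B  AB  A^2B] = [[2, -4, -4], [0, 0, 0], [2, 0, 0]]
Row 2 of C is identically zero, so rank(C) ≤ 2.
The 2×2 minor from rows 1, 3, columns 1, 2 is 2·0 - (-4)·2 = 0 - (-8) = 8 ≠ 0, so rank(C) = 2.
rank(C) = 2 < n = 3, so the pair (A, B) is not completely controllable.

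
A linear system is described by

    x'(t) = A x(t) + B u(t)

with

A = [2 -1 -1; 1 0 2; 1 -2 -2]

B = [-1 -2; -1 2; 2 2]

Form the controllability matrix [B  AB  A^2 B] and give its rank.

3

AB = [[-3, -8], [3, 2], [-3, -10]]
A^2B = [[-6, -8], [-9, -28], [-3, 8]]
Controllability matrix C = [B  AB  A^2B] = [[-1, -2, -3, -8, -6, -8], [-1, 2, 3, 2, -9, -28], [2, 2, -3, -10, -3, 8]]
Take the 3×3 submatrix of C formed by columns 1, 2, 3: [[-1, -2, -3], [-1, 2, 3], [2, 2, -3]]. Its determinant is (-1)·(2·(-3) - 3·2) - (-2)·((-1)·(-3) - 3·2) + (-3)·((-1)·2 - 2·2) = (-1)·(-12) - (-2)·(-3) + (-3)·(-6) = 24 ≠ 0.
So rank(C) ≥ 3; since C has 3 rows, rank(C) = 3.
rank(C) = 3 = n, so the pair (A, B) is completely controllable.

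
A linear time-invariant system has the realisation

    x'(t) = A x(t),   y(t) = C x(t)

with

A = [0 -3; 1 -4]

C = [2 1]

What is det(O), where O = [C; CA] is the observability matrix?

CA = [[1, -10]]
Observability matrix O = [C; CA] = [[2, 1], [1, -10]]
det(O) = 2·(-10) - 1·1 = -20 - 1 = -21
Since det(O) ≠ 0, rank(O) = 2 and the system is completely observable.

-21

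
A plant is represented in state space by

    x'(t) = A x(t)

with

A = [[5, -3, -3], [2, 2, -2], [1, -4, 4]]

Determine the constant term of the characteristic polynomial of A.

-60

Expand det(sI - A) for the 3×3 matrix.
p(s) = s^3 - 11s^2 + 39s - 60.
(Check: constant term = det(-A) = (-1)^3 det A = -60; coefficient of s^2 = -tr A = -11.)
The constant term is -60.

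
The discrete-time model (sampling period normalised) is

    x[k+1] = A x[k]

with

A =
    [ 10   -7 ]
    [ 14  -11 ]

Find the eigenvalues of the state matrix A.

-4, 3

det(zI - A) = z^2 - (tr A)z + det A, with tr A = 10 + (-11) = -1 and det A = 10·(-11) - (-7)·14 = -110 - (-98) = -12.
So p(z) = det(zI - A) = z^2 + z - 12.
Factor z^2 + z - 12: two numbers with sum -1 and product -12 are 3 and -4, so z^2 + z - 12 = (z - 3)(z + 4).
Hence p(z) = (z - 3) (z + 4), with roots -4, 3.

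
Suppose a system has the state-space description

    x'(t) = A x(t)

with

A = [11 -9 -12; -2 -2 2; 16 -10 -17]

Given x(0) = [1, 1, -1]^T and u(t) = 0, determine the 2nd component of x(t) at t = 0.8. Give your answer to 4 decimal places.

det(sI - A) = s^3 - (tr A)s^2 + (M11 + M22 + M33)s - det A, where Mii is the 2×2 principal minor of A obtained by deleting row i and column i.
tr A = 11 + (-2) + (-17) = -8; M11 = (-2)·(-17) - 2·(-10) = 34 - (-20) = 54; M22 = 11·(-17) - (-12)·16 = -187 - (-192) = 5; M33 = 11·(-2) - (-9)·(-2) = -22 - 18 = -40; sum of minors = 19.
det A = 11·((-2)·(-17) - 2·(-10)) - (-9)·((-2)·(-17) - 2·16) + (-12)·((-2)·(-10) - (-2)·16) = 11·54 - (-9)·2 + (-12)·52 = -12.
So p(s) = det(sI - A) = s^3 + 8s^2 + 19s + 12.
Rational-root test: any integer root divides 12. Testing small divisors, s = -1 works: p(-1) = -1 + 8 + (-19) + 12 = 0, so (s + 1) is a factor.
Dividing, p(s) = (s + 1)(s^2 + 7s + 12).
Factor s^2 + 7s + 12: two numbers with sum -7 and product 12 are -3 and -4, so s^2 + 7s + 12 = (s + 3)(s + 4).
Hence p(s) = (s + 1) (s + 3) (s + 4), with roots -4, -3, -1.
The eigenvalues -4, -3, -1 are distinct and real, so A is diagonalisable and x(t) = e^{At} x(0) = V diag(e^{λ_i t}) V^{-1} x(0), where the columns of V are the eigenvectors.
λ = -4: A - (-4)I = [[15, -9, -12], [-2, 2, 2], [16, -10, -13]]. v must be orthogonal to every row; (row 1) × (row 2) = [6, -6, 12], so take v_1 = [1, -1, 2]^T.
λ = -3: A - (-3)I = [[14, -9, -12], [-2, 1, 2], [16, -10, -14]]. v must be orthogonal to every row; (row 1) × (row 2) = [-6, -4, -4], so take v_2 = [3, 2, 2]^T.
λ = -1: A - (-1)I = [[12, -9, -12], [-2, -1, 2], [16, -10, -16]]. v must be orthogonal to every row; (row 1) × (row 2) = [-30, 0, -30], so take v_3 = [1, 0, 1]^T.
V = [v_1 v_2 v_3] = [[1, 3, 1], [-1, 2, 0], [2, 2, 1]] has det V = -1, so V^{-1} = adj(V)/det V = [[-2, 1, 2], [-1, 1, 1], [6, -4, -5]].
Modal coordinates z(0) = V^{-1} x(0): (-2)·1 + 1·1 + 2·(-1) = -3; (-1)·1 + 1·1 + 1·(-1) = -1; 6·1 + (-4)·1 + (-5)·(-1) = 7; so z(0) = [-3, -1, 7]^T.
x_2(t) = Σ_i (v_i)_2 · z_i(0) · e^{λ_i t} (row 2 of V times the modal terms).
x_2(0.8) = (-1)·(-3)·e^{-4·0.8} + 2·(-1)·e^{-3·0.8} + 0·7·e^{-1·0.8} = 3·0.040762 + (-2)·0.090718 + 0·0.449329 = -0.0591.

-0.0591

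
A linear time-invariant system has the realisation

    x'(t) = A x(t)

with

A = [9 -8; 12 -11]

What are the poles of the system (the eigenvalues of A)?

det(sI - A) = s^2 - (tr A)s + det A, with tr A = 9 + (-11) = -2 and det A = 9·(-11) - (-8)·12 = -99 - (-96) = -3.
So p(s) = det(sI - A) = s^2 + 2s - 3.
Factor s^2 + 2s - 3: two numbers with sum -2 and product -3 are 1 and -3, so s^2 + 2s - 3 = (s - 1)(s + 3).
Hence p(s) = (s - 1) (s + 3), with roots -3, 1.
At least one eigenvalue has non-negative real part, so the system is not asymptotically stable.

-3, 1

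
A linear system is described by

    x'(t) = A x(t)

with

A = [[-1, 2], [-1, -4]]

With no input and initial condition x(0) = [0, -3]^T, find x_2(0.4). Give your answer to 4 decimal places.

det(sI - A) = s^2 - (tr A)s + det A, with tr A = (-1) + (-4) = -5 and det A = (-1)·(-4) - 2·(-1) = 4 - (-2) = 6.
So p(s) = det(sI - A) = s^2 + 5s + 6.
Factor s^2 + 5s + 6: two numbers with sum -5 and product 6 are -2 and -3, so s^2 + 5s + 6 = (s + 2)(s + 3).
Hence p(s) = (s + 2) (s + 3), with roots -3, -2.
The eigenvalues -3, -2 are distinct and real, so A is diagonalisable and x(t) = e^{At} x(0) = V diag(e^{λ_i t}) V^{-1} x(0), where the columns of V are the eigenvectors.
λ = -3: A - (-3)I = [[2, 2], [-1, -1]]. Row 1 gives 2·v1 + 2·v2 = 0, so take v_1 = [-1, 1]^T.
λ = -2: A - (-2)I = [[1, 2], [-1, -2]]. Row 1 gives 1·v1 + 2·v2 = 0, so take v_2 = [-2, 1]^T.
V = [v_1 v_2] = [[-1, -2], [1, 1]] has det V = 1, so V^{-1} = adj(V)/det V = [[1, 2], [-1, -1]].
Modal coordinates z(0) = V^{-1} x(0): 1·0 + 2·(-3) = -6; (-1)·0 + (-1)·(-3) = 3; so z(0) = [-6, 3]^T.
x_2(t) = Σ_i (v_i)_2 · z_i(0) · e^{λ_i t} (row 2 of V times the modal terms).
x_2(0.4) = 1·(-6)·e^{-3·0.4} + 1·3·e^{-2·0.4} = (-6)·0.301194 + 3·0.449329 = -0.4592.

-0.4592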